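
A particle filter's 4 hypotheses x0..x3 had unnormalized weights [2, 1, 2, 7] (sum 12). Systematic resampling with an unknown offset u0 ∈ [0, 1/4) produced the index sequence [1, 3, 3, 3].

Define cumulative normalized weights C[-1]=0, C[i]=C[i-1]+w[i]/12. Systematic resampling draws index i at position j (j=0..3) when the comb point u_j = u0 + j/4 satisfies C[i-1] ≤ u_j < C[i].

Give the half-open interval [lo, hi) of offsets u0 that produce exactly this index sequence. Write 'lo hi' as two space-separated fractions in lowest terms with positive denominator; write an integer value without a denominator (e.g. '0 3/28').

1/6 1/4

C = [1/6, 1/4, 5/12, 1]
j=0 picked index 1: u0 ∈ [1/6, 1/4)
j=1 picked index 3: u0 ∈ [1/6, 3/4)
j=2 picked index 3: u0 ∈ [-1/12, 1/2)
j=3 picked index 3: u0 ∈ [-1/3, 1/4)
intersection: [1/6, 1/4)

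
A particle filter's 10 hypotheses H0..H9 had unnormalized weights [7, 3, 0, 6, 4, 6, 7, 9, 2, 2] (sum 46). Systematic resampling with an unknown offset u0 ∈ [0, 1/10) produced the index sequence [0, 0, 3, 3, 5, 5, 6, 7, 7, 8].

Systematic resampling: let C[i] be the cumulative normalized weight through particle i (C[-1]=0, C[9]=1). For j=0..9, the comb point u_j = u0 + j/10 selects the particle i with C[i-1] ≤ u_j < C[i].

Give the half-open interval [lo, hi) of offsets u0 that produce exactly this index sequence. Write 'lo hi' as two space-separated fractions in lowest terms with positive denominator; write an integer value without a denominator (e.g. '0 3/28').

C = [7/46, 5/23, 5/23, 8/23, 10/23, 13/23, 33/46, 21/23, 22/23, 1]
j=0 picked index 0: u0 ∈ [0, 7/46)
j=1 picked index 0: u0 ∈ [-1/10, 6/115)
j=2 picked index 3: u0 ∈ [2/115, 17/115)
j=3 picked index 3: u0 ∈ [-19/230, 11/230)
j=4 picked index 5: u0 ∈ [4/115, 19/115)
j=5 picked index 5: u0 ∈ [-3/46, 3/46)
j=6 picked index 6: u0 ∈ [-4/115, 27/230)
j=7 picked index 7: u0 ∈ [2/115, 49/230)
j=8 picked index 7: u0 ∈ [-19/230, 13/115)
j=9 picked index 8: u0 ∈ [3/230, 13/230)
intersection: [4/115, 11/230)

4/115 11/230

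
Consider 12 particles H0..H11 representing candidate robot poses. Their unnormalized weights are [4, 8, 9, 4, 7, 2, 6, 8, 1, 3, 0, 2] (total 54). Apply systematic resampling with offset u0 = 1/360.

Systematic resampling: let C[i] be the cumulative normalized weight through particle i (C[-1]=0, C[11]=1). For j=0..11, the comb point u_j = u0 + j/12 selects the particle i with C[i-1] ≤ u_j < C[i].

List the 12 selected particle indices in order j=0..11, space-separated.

0 1 1 2 2 3 4 4 6 7 7 9

C = [2/27, 2/9, 7/18, 25/54, 16/27, 17/27, 20/27, 8/9, 49/54, 26/27, 26/27, 1]
j=0: u_0=1/360 ∈ [0, 2/27) → index 0
j=1: u_1=31/360 ∈ [2/27, 2/9) → index 1
j=2: u_2=61/360 ∈ [2/27, 2/9) → index 1
j=3: u_3=91/360 ∈ [2/9, 7/18) → index 2
j=4: u_4=121/360 ∈ [2/9, 7/18) → index 2
j=5: u_5=151/360 ∈ [7/18, 25/54) → index 3
j=6: u_6=181/360 ∈ [25/54, 16/27) → index 4
j=7: u_7=211/360 ∈ [25/54, 16/27) → index 4
j=8: u_8=241/360 ∈ [17/27, 20/27) → index 6
j=9: u_9=271/360 ∈ [20/27, 8/9) → index 7
j=10: u_10=301/360 ∈ [20/27, 8/9) → index 7
j=11: u_11=331/360 ∈ [49/54, 26/27) → index 9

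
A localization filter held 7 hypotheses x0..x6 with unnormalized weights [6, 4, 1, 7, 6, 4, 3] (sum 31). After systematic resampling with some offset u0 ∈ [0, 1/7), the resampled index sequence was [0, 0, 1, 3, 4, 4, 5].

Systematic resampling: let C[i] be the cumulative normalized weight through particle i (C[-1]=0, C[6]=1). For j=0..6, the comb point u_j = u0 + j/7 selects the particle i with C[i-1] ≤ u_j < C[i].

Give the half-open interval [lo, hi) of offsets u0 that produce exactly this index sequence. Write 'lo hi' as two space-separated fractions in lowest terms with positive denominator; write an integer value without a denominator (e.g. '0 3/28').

2/217 8/217

C = [6/31, 10/31, 11/31, 18/31, 24/31, 28/31, 1]
j=0 picked index 0: u0 ∈ [0, 6/31)
j=1 picked index 0: u0 ∈ [-1/7, 11/217)
j=2 picked index 1: u0 ∈ [-20/217, 8/217)
j=3 picked index 3: u0 ∈ [-16/217, 33/217)
j=4 picked index 4: u0 ∈ [2/217, 44/217)
j=5 picked index 4: u0 ∈ [-29/217, 13/217)
j=6 picked index 5: u0 ∈ [-18/217, 10/217)
intersection: [2/217, 8/217)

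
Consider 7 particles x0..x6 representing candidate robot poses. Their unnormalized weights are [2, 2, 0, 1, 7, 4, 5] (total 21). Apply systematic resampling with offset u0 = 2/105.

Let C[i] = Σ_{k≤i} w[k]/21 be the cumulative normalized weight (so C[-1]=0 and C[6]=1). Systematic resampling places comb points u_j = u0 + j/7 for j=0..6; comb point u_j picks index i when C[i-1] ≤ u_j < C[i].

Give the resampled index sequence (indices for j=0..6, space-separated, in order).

0 1 4 4 5 5 6

C = [2/21, 4/21, 4/21, 5/21, 4/7, 16/21, 1]
j=0: u_0=2/105 ∈ [0, 2/21) → index 0
j=1: u_1=17/105 ∈ [2/21, 4/21) → index 1
j=2: u_2=32/105 ∈ [5/21, 4/7) → index 4
j=3: u_3=47/105 ∈ [5/21, 4/7) → index 4
j=4: u_4=62/105 ∈ [4/7, 16/21) → index 5
j=5: u_5=11/15 ∈ [4/7, 16/21) → index 5
j=6: u_6=92/105 ∈ [16/21, 1) → index 6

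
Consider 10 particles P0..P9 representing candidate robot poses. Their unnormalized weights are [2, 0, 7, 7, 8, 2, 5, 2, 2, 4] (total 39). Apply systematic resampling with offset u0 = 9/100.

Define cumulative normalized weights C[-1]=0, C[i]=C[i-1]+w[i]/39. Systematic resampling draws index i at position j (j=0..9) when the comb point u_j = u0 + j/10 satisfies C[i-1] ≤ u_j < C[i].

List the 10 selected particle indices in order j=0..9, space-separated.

2 2 3 3 4 4 6 6 8 9

C = [2/39, 2/39, 3/13, 16/39, 8/13, 2/3, 31/39, 11/13, 35/39, 1]
j=0: u_0=9/100 ∈ [2/39, 3/13) → index 2
j=1: u_1=19/100 ∈ [2/39, 3/13) → index 2
j=2: u_2=29/100 ∈ [3/13, 16/39) → index 3
j=3: u_3=39/100 ∈ [3/13, 16/39) → index 3
j=4: u_4=49/100 ∈ [16/39, 8/13) → index 4
j=5: u_5=59/100 ∈ [16/39, 8/13) → index 4
j=6: u_6=69/100 ∈ [2/3, 31/39) → index 6
j=7: u_7=79/100 ∈ [2/3, 31/39) → index 6
j=8: u_8=89/100 ∈ [11/13, 35/39) → index 8
j=9: u_9=99/100 ∈ [35/39, 1) → index 9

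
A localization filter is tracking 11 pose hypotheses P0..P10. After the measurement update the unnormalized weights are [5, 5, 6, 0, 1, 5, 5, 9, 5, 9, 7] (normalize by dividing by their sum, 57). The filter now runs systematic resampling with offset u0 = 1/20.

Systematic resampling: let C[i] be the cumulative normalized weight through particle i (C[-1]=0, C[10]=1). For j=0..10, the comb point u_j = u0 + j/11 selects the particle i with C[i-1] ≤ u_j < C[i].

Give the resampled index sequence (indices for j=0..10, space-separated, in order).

0 1 2 5 6 7 7 8 9 9 10

C = [5/57, 10/57, 16/57, 16/57, 17/57, 22/57, 9/19, 12/19, 41/57, 50/57, 1]
j=0: u_0=1/20 ∈ [0, 5/57) → index 0
j=1: u_1=31/220 ∈ [5/57, 10/57) → index 1
j=2: u_2=51/220 ∈ [10/57, 16/57) → index 2
j=3: u_3=71/220 ∈ [17/57, 22/57) → index 5
j=4: u_4=91/220 ∈ [22/57, 9/19) → index 6
j=5: u_5=111/220 ∈ [9/19, 12/19) → index 7
j=6: u_6=131/220 ∈ [9/19, 12/19) → index 7
j=7: u_7=151/220 ∈ [12/19, 41/57) → index 8
j=8: u_8=171/220 ∈ [41/57, 50/57) → index 9
j=9: u_9=191/220 ∈ [41/57, 50/57) → index 9
j=10: u_10=211/220 ∈ [50/57, 1) → index 10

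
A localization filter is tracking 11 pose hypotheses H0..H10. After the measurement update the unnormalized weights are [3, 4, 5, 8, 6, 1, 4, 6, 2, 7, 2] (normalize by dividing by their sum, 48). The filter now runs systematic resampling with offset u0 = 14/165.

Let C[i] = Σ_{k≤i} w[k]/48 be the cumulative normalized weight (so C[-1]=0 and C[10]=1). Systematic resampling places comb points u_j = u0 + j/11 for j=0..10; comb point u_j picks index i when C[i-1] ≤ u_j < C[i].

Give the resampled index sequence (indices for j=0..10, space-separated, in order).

1 2 3 3 4 4 6 7 8 9 10

C = [1/16, 7/48, 1/4, 5/12, 13/24, 9/16, 31/48, 37/48, 13/16, 23/24, 1]
j=0: u_0=14/165 ∈ [1/16, 7/48) → index 1
j=1: u_1=29/165 ∈ [7/48, 1/4) → index 2
j=2: u_2=4/15 ∈ [1/4, 5/12) → index 3
j=3: u_3=59/165 ∈ [1/4, 5/12) → index 3
j=4: u_4=74/165 ∈ [5/12, 13/24) → index 4
j=5: u_5=89/165 ∈ [5/12, 13/24) → index 4
j=6: u_6=104/165 ∈ [9/16, 31/48) → index 6
j=7: u_7=119/165 ∈ [31/48, 37/48) → index 7
j=8: u_8=134/165 ∈ [37/48, 13/16) → index 8
j=9: u_9=149/165 ∈ [13/16, 23/24) → index 9
j=10: u_10=164/165 ∈ [23/24, 1) → index 10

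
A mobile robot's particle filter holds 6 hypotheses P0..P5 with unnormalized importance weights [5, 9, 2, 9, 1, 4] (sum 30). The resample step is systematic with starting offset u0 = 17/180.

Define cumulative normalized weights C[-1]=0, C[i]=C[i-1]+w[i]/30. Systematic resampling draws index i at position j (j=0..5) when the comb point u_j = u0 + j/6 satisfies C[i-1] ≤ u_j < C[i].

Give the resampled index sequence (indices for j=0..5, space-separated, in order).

0 1 1 3 3 5

C = [1/6, 7/15, 8/15, 5/6, 13/15, 1]
j=0: u_0=17/180 ∈ [0, 1/6) → index 0
j=1: u_1=47/180 ∈ [1/6, 7/15) → index 1
j=2: u_2=77/180 ∈ [1/6, 7/15) → index 1
j=3: u_3=107/180 ∈ [8/15, 5/6) → index 3
j=4: u_4=137/180 ∈ [8/15, 5/6) → index 3
j=5: u_5=167/180 ∈ [13/15, 1) → index 5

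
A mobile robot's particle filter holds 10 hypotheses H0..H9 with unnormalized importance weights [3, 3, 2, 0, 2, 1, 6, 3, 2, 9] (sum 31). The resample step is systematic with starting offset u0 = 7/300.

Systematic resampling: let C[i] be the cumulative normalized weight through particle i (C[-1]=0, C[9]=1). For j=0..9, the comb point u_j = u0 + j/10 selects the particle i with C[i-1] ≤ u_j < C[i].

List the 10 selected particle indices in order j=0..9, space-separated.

C = [3/31, 6/31, 8/31, 8/31, 10/31, 11/31, 17/31, 20/31, 22/31, 1]
j=0: u_0=7/300 ∈ [0, 3/31) → index 0
j=1: u_1=37/300 ∈ [3/31, 6/31) → index 1
j=2: u_2=67/300 ∈ [6/31, 8/31) → index 2
j=3: u_3=97/300 ∈ [10/31, 11/31) → index 5
j=4: u_4=127/300 ∈ [11/31, 17/31) → index 6
j=5: u_5=157/300 ∈ [11/31, 17/31) → index 6
j=6: u_6=187/300 ∈ [17/31, 20/31) → index 7
j=7: u_7=217/300 ∈ [22/31, 1) → index 9
j=8: u_8=247/300 ∈ [22/31, 1) → index 9
j=9: u_9=277/300 ∈ [22/31, 1) → index 9

0 1 2 5 6 6 7 9 9 9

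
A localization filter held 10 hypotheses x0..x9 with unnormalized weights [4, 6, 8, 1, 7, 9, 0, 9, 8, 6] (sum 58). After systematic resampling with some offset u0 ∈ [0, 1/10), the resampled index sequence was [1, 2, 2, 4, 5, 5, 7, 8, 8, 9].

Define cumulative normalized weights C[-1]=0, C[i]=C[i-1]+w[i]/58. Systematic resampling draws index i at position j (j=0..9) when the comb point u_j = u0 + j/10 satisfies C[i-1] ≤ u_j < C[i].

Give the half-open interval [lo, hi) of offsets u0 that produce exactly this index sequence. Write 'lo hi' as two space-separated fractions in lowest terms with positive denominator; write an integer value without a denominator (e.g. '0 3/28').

21/290 14/145

C = [2/29, 5/29, 9/29, 19/58, 13/29, 35/58, 35/58, 22/29, 26/29, 1]
j=0 picked index 1: u0 ∈ [2/29, 5/29)
j=1 picked index 2: u0 ∈ [21/290, 61/290)
j=2 picked index 2: u0 ∈ [-4/145, 16/145)
j=3 picked index 4: u0 ∈ [4/145, 43/290)
j=4 picked index 5: u0 ∈ [7/145, 59/290)
j=5 picked index 5: u0 ∈ [-3/58, 3/29)
j=6 picked index 7: u0 ∈ [1/290, 23/145)
j=7 picked index 8: u0 ∈ [17/290, 57/290)
j=8 picked index 8: u0 ∈ [-6/145, 14/145)
j=9 picked index 9: u0 ∈ [-1/290, 1/10)
intersection: [21/290, 14/145)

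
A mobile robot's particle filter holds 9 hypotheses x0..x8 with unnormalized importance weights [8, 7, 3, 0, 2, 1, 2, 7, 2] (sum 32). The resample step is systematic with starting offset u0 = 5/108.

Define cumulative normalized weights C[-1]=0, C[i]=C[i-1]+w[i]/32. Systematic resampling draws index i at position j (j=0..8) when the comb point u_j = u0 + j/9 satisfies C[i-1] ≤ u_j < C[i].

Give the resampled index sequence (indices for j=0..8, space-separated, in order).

C = [1/4, 15/32, 9/16, 9/16, 5/8, 21/32, 23/32, 15/16, 1]
j=0: u_0=5/108 ∈ [0, 1/4) → index 0
j=1: u_1=17/108 ∈ [0, 1/4) → index 0
j=2: u_2=29/108 ∈ [1/4, 15/32) → index 1
j=3: u_3=41/108 ∈ [1/4, 15/32) → index 1
j=4: u_4=53/108 ∈ [15/32, 9/16) → index 2
j=5: u_5=65/108 ∈ [9/16, 5/8) → index 4
j=6: u_6=77/108 ∈ [21/32, 23/32) → index 6
j=7: u_7=89/108 ∈ [23/32, 15/16) → index 7
j=8: u_8=101/108 ∈ [23/32, 15/16) → index 7

0 0 1 1 2 4 6 7 7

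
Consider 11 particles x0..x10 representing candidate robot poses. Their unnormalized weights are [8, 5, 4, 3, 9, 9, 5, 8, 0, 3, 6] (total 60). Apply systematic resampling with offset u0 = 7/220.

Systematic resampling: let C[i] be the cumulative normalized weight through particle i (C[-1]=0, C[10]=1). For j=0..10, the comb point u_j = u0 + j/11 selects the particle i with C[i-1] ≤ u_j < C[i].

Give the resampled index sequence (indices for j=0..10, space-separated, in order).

C = [2/15, 13/60, 17/60, 1/3, 29/60, 19/30, 43/60, 17/20, 17/20, 9/10, 1]
j=0: u_0=7/220 ∈ [0, 2/15) → index 0
j=1: u_1=27/220 ∈ [0, 2/15) → index 0
j=2: u_2=47/220 ∈ [2/15, 13/60) → index 1
j=3: u_3=67/220 ∈ [17/60, 1/3) → index 3
j=4: u_4=87/220 ∈ [1/3, 29/60) → index 4
j=5: u_5=107/220 ∈ [29/60, 19/30) → index 5
j=6: u_6=127/220 ∈ [29/60, 19/30) → index 5
j=7: u_7=147/220 ∈ [19/30, 43/60) → index 6
j=8: u_8=167/220 ∈ [43/60, 17/20) → index 7
j=9: u_9=17/20 ∈ [17/20, 9/10) → index 9
j=10: u_10=207/220 ∈ [9/10, 1) → index 10

0 0 1 3 4 5 5 6 7 9 10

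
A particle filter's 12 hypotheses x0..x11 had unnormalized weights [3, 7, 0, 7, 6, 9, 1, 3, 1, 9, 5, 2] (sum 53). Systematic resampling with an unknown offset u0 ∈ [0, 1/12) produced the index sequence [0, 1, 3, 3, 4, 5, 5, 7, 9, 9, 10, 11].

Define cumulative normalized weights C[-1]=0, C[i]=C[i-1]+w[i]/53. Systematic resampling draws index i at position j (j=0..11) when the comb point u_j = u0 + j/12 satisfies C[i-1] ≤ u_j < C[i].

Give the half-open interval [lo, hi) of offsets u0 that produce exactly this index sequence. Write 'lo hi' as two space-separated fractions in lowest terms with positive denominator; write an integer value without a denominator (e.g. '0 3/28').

29/636 3/53

C = [3/53, 10/53, 10/53, 17/53, 23/53, 32/53, 33/53, 36/53, 37/53, 46/53, 51/53, 1]
j=0 picked index 0: u0 ∈ [0, 3/53)
j=1 picked index 1: u0 ∈ [-17/636, 67/636)
j=2 picked index 3: u0 ∈ [7/318, 49/318)
j=3 picked index 3: u0 ∈ [-13/212, 15/212)
j=4 picked index 4: u0 ∈ [-2/159, 16/159)
j=5 picked index 5: u0 ∈ [11/636, 119/636)
j=6 picked index 5: u0 ∈ [-7/106, 11/106)
j=7 picked index 7: u0 ∈ [25/636, 61/636)
j=8 picked index 9: u0 ∈ [5/159, 32/159)
j=9 picked index 9: u0 ∈ [-11/212, 25/212)
j=10 picked index 10: u0 ∈ [11/318, 41/318)
j=11 picked index 11: u0 ∈ [29/636, 1/12)
intersection: [29/636, 3/53)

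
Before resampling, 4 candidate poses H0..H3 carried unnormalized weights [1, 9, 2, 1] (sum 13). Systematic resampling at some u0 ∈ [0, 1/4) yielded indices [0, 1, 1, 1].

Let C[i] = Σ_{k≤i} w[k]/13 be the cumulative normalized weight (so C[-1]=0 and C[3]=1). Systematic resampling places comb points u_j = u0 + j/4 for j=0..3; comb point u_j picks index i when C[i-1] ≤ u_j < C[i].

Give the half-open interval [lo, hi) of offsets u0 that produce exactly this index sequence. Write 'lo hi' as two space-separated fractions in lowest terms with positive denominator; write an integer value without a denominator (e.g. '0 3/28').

0 1/52

C = [1/13, 10/13, 12/13, 1]
j=0 picked index 0: u0 ∈ [0, 1/13)
j=1 picked index 1: u0 ∈ [-9/52, 27/52)
j=2 picked index 1: u0 ∈ [-11/26, 7/26)
j=3 picked index 1: u0 ∈ [-35/52, 1/52)
intersection: [0, 1/52)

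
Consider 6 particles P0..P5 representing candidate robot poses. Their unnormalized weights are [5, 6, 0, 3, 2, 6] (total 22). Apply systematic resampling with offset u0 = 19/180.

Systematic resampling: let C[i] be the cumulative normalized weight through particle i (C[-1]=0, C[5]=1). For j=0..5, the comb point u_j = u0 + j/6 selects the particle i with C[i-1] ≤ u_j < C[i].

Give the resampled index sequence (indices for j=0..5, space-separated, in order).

C = [5/22, 1/2, 1/2, 7/11, 8/11, 1]
j=0: u_0=19/180 ∈ [0, 5/22) → index 0
j=1: u_1=49/180 ∈ [5/22, 1/2) → index 1
j=2: u_2=79/180 ∈ [5/22, 1/2) → index 1
j=3: u_3=109/180 ∈ [1/2, 7/11) → index 3
j=4: u_4=139/180 ∈ [8/11, 1) → index 5
j=5: u_5=169/180 ∈ [8/11, 1) → index 5

0 1 1 3 5 5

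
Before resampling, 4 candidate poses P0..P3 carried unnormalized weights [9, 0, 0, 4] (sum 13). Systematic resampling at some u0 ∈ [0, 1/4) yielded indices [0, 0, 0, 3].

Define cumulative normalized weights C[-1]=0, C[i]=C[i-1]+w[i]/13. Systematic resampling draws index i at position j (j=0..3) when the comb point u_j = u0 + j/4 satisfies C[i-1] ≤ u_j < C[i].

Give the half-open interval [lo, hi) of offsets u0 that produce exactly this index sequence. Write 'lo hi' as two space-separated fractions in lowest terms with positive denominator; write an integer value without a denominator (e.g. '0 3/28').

C = [9/13, 9/13, 9/13, 1]
j=0 picked index 0: u0 ∈ [0, 9/13)
j=1 picked index 0: u0 ∈ [-1/4, 23/52)
j=2 picked index 0: u0 ∈ [-1/2, 5/26)
j=3 picked index 3: u0 ∈ [-3/52, 1/4)
intersection: [0, 5/26)

0 5/26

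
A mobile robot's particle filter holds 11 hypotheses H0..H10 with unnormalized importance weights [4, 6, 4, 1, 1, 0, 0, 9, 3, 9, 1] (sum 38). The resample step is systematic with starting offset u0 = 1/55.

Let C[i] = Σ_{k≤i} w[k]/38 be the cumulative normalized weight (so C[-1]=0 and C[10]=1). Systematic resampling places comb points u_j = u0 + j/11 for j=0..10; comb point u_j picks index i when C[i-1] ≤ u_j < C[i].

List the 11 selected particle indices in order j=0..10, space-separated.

C = [2/19, 5/19, 7/19, 15/38, 8/19, 8/19, 8/19, 25/38, 14/19, 37/38, 1]
j=0: u_0=1/55 ∈ [0, 2/19) → index 0
j=1: u_1=6/55 ∈ [2/19, 5/19) → index 1
j=2: u_2=1/5 ∈ [2/19, 5/19) → index 1
j=3: u_3=16/55 ∈ [5/19, 7/19) → index 2
j=4: u_4=21/55 ∈ [7/19, 15/38) → index 3
j=5: u_5=26/55 ∈ [8/19, 25/38) → index 7
j=6: u_6=31/55 ∈ [8/19, 25/38) → index 7
j=7: u_7=36/55 ∈ [8/19, 25/38) → index 7
j=8: u_8=41/55 ∈ [14/19, 37/38) → index 9
j=9: u_9=46/55 ∈ [14/19, 37/38) → index 9
j=10: u_10=51/55 ∈ [14/19, 37/38) → index 9

0 1 1 2 3 7 7 7 9 9 9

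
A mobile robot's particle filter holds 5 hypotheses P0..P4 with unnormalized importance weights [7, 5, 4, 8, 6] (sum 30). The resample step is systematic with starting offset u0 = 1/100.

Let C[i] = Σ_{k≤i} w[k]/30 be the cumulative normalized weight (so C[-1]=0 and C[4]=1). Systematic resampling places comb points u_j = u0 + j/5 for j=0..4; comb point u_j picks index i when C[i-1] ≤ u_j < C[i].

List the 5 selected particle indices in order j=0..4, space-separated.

0 0 2 3 4

C = [7/30, 2/5, 8/15, 4/5, 1]
j=0: u_0=1/100 ∈ [0, 7/30) → index 0
j=1: u_1=21/100 ∈ [0, 7/30) → index 0
j=2: u_2=41/100 ∈ [2/5, 8/15) → index 2
j=3: u_3=61/100 ∈ [8/15, 4/5) → index 3
j=4: u_4=81/100 ∈ [4/5, 1) → index 4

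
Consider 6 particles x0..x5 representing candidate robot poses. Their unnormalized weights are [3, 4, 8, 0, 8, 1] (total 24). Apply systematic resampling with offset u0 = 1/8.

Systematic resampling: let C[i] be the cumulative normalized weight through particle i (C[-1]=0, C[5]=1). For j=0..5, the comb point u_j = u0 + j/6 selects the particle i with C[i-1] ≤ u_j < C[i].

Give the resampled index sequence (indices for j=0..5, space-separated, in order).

1 2 2 4 4 5

C = [1/8, 7/24, 5/8, 5/8, 23/24, 1]
j=0: u_0=1/8 ∈ [1/8, 7/24) → index 1
j=1: u_1=7/24 ∈ [7/24, 5/8) → index 2
j=2: u_2=11/24 ∈ [7/24, 5/8) → index 2
j=3: u_3=5/8 ∈ [5/8, 23/24) → index 4
j=4: u_4=19/24 ∈ [5/8, 23/24) → index 4
j=5: u_5=23/24 ∈ [23/24, 1) → index 5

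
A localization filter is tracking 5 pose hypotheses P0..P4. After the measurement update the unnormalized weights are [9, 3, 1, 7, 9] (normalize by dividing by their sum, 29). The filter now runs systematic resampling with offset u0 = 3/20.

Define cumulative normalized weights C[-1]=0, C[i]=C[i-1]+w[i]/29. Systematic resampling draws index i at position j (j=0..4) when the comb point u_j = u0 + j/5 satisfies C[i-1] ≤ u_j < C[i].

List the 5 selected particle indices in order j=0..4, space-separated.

C = [9/29, 12/29, 13/29, 20/29, 1]
j=0: u_0=3/20 ∈ [0, 9/29) → index 0
j=1: u_1=7/20 ∈ [9/29, 12/29) → index 1
j=2: u_2=11/20 ∈ [13/29, 20/29) → index 3
j=3: u_3=3/4 ∈ [20/29, 1) → index 4
j=4: u_4=19/20 ∈ [20/29, 1) → index 4

0 1 3 4 4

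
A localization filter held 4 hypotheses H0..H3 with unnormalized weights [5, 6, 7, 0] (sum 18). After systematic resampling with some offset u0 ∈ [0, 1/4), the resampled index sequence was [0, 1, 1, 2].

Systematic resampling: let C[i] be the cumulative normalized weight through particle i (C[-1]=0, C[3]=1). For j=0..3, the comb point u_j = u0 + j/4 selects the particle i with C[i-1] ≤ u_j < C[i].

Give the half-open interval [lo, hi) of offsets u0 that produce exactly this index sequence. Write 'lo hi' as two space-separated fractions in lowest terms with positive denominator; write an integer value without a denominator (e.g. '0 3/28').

1/36 1/9

C = [5/18, 11/18, 1, 1]
j=0 picked index 0: u0 ∈ [0, 5/18)
j=1 picked index 1: u0 ∈ [1/36, 13/36)
j=2 picked index 1: u0 ∈ [-2/9, 1/9)
j=3 picked index 2: u0 ∈ [-5/36, 1/4)
intersection: [1/36, 1/9)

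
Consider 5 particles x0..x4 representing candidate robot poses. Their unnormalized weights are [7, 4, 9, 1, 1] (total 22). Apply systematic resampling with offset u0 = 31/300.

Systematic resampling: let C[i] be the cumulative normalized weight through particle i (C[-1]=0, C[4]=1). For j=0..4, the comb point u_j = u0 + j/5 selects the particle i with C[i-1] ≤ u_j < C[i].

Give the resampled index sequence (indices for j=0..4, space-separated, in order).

0 0 2 2 2

C = [7/22, 1/2, 10/11, 21/22, 1]
j=0: u_0=31/300 ∈ [0, 7/22) → index 0
j=1: u_1=91/300 ∈ [0, 7/22) → index 0
j=2: u_2=151/300 ∈ [1/2, 10/11) → index 2
j=3: u_3=211/300 ∈ [1/2, 10/11) → index 2
j=4: u_4=271/300 ∈ [1/2, 10/11) → index 2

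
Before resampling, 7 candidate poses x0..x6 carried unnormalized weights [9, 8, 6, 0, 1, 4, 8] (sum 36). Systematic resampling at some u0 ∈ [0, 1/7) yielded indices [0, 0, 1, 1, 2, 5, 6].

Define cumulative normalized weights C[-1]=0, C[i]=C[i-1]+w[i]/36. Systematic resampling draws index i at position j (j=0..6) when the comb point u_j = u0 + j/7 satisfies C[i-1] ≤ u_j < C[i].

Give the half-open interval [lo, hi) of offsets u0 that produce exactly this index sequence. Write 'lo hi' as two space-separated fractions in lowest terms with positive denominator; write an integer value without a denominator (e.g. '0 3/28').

0 11/252

C = [1/4, 17/36, 23/36, 23/36, 2/3, 7/9, 1]
j=0 picked index 0: u0 ∈ [0, 1/4)
j=1 picked index 0: u0 ∈ [-1/7, 3/28)
j=2 picked index 1: u0 ∈ [-1/28, 47/252)
j=3 picked index 1: u0 ∈ [-5/28, 11/252)
j=4 picked index 2: u0 ∈ [-25/252, 17/252)
j=5 picked index 5: u0 ∈ [-1/21, 4/63)
j=6 picked index 6: u0 ∈ [-5/63, 1/7)
intersection: [0, 11/252)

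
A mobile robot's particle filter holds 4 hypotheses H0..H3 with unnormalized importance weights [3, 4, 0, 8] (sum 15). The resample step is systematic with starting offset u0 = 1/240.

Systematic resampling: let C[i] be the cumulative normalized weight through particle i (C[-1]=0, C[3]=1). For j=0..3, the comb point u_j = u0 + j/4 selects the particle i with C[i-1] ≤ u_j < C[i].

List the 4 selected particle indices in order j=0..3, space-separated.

C = [1/5, 7/15, 7/15, 1]
j=0: u_0=1/240 ∈ [0, 1/5) → index 0
j=1: u_1=61/240 ∈ [1/5, 7/15) → index 1
j=2: u_2=121/240 ∈ [7/15, 1) → index 3
j=3: u_3=181/240 ∈ [7/15, 1) → index 3

0 1 3 3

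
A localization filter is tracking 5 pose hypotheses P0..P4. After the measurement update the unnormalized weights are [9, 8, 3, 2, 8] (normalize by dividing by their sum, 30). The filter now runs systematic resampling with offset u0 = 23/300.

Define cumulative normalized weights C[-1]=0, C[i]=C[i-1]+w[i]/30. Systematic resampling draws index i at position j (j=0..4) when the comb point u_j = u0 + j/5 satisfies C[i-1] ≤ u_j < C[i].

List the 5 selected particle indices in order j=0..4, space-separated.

C = [3/10, 17/30, 2/3, 11/15, 1]
j=0: u_0=23/300 ∈ [0, 3/10) → index 0
j=1: u_1=83/300 ∈ [0, 3/10) → index 0
j=2: u_2=143/300 ∈ [3/10, 17/30) → index 1
j=3: u_3=203/300 ∈ [2/3, 11/15) → index 3
j=4: u_4=263/300 ∈ [11/15, 1) → index 4

0 0 1 3 4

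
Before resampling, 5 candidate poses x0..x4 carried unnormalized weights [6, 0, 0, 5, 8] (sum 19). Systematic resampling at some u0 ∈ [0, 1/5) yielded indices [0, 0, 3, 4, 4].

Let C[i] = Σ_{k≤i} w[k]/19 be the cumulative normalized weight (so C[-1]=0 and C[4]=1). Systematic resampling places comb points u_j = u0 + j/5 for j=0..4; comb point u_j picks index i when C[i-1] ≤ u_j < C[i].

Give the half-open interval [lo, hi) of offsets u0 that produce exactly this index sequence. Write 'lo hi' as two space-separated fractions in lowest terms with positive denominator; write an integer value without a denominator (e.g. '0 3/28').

0 11/95

C = [6/19, 6/19, 6/19, 11/19, 1]
j=0 picked index 0: u0 ∈ [0, 6/19)
j=1 picked index 0: u0 ∈ [-1/5, 11/95)
j=2 picked index 3: u0 ∈ [-8/95, 17/95)
j=3 picked index 4: u0 ∈ [-2/95, 2/5)
j=4 picked index 4: u0 ∈ [-21/95, 1/5)
intersection: [0, 11/95)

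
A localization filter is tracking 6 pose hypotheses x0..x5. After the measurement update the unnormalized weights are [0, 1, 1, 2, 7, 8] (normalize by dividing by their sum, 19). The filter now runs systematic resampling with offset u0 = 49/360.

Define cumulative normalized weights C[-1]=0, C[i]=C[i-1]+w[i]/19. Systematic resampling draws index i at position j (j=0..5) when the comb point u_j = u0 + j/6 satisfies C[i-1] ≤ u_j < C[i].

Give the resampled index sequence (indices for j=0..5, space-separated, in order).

3 4 4 5 5 5

C = [0, 1/19, 2/19, 4/19, 11/19, 1]
j=0: u_0=49/360 ∈ [2/19, 4/19) → index 3
j=1: u_1=109/360 ∈ [4/19, 11/19) → index 4
j=2: u_2=169/360 ∈ [4/19, 11/19) → index 4
j=3: u_3=229/360 ∈ [11/19, 1) → index 5
j=4: u_4=289/360 ∈ [11/19, 1) → index 5
j=5: u_5=349/360 ∈ [11/19, 1) → index 5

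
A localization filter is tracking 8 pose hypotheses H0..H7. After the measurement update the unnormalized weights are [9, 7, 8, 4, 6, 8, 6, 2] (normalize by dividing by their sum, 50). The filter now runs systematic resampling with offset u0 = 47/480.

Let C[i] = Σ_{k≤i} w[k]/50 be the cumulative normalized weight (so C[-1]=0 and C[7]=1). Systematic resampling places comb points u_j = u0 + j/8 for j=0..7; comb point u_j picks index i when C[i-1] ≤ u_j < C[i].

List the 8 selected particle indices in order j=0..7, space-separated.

0 1 2 2 4 5 6 7

C = [9/50, 8/25, 12/25, 14/25, 17/25, 21/25, 24/25, 1]
j=0: u_0=47/480 ∈ [0, 9/50) → index 0
j=1: u_1=107/480 ∈ [9/50, 8/25) → index 1
j=2: u_2=167/480 ∈ [8/25, 12/25) → index 2
j=3: u_3=227/480 ∈ [8/25, 12/25) → index 2
j=4: u_4=287/480 ∈ [14/25, 17/25) → index 4
j=5: u_5=347/480 ∈ [17/25, 21/25) → index 5
j=6: u_6=407/480 ∈ [21/25, 24/25) → index 6
j=7: u_7=467/480 ∈ [24/25, 1) → index 7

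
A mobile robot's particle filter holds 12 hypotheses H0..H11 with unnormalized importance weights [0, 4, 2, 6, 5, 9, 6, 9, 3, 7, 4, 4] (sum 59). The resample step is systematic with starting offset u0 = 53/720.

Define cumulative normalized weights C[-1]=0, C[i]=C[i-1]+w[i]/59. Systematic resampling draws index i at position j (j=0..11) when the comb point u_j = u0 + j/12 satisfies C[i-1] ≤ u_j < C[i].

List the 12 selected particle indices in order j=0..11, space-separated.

2 3 4 5 5 6 7 7 8 9 10 11

C = [0, 4/59, 6/59, 12/59, 17/59, 26/59, 32/59, 41/59, 44/59, 51/59, 55/59, 1]
j=0: u_0=53/720 ∈ [4/59, 6/59) → index 2
j=1: u_1=113/720 ∈ [6/59, 12/59) → index 3
j=2: u_2=173/720 ∈ [12/59, 17/59) → index 4
j=3: u_3=233/720 ∈ [17/59, 26/59) → index 5
j=4: u_4=293/720 ∈ [17/59, 26/59) → index 5
j=5: u_5=353/720 ∈ [26/59, 32/59) → index 6
j=6: u_6=413/720 ∈ [32/59, 41/59) → index 7
j=7: u_7=473/720 ∈ [32/59, 41/59) → index 7
j=8: u_8=533/720 ∈ [41/59, 44/59) → index 8
j=9: u_9=593/720 ∈ [44/59, 51/59) → index 9
j=10: u_10=653/720 ∈ [51/59, 55/59) → index 10
j=11: u_11=713/720 ∈ [55/59, 1) → index 11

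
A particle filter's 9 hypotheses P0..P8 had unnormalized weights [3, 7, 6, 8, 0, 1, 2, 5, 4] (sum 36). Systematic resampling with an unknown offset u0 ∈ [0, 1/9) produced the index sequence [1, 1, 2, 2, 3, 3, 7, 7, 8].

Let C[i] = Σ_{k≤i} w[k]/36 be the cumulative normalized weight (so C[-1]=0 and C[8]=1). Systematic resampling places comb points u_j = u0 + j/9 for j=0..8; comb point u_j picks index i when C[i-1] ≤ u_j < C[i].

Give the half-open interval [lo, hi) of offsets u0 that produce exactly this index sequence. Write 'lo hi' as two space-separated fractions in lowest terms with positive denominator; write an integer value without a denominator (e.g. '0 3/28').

C = [1/12, 5/18, 4/9, 2/3, 2/3, 25/36, 3/4, 8/9, 1]
j=0 picked index 1: u0 ∈ [1/12, 5/18)
j=1 picked index 1: u0 ∈ [-1/36, 1/6)
j=2 picked index 2: u0 ∈ [1/18, 2/9)
j=3 picked index 2: u0 ∈ [-1/18, 1/9)
j=4 picked index 3: u0 ∈ [0, 2/9)
j=5 picked index 3: u0 ∈ [-1/9, 1/9)
j=6 picked index 7: u0 ∈ [1/12, 2/9)
j=7 picked index 7: u0 ∈ [-1/36, 1/9)
j=8 picked index 8: u0 ∈ [0, 1/9)
intersection: [1/12, 1/9)

1/12 1/9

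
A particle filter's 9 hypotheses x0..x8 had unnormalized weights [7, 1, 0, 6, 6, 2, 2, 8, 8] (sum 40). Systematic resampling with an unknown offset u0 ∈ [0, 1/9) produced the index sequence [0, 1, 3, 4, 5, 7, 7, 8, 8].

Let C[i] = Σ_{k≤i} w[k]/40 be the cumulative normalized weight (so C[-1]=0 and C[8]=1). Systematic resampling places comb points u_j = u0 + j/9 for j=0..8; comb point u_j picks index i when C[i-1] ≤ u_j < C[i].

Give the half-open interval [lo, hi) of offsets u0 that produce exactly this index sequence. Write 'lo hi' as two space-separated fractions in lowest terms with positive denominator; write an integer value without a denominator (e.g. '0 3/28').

C = [7/40, 1/5, 1/5, 7/20, 1/2, 11/20, 3/5, 4/5, 1]
j=0 picked index 0: u0 ∈ [0, 7/40)
j=1 picked index 1: u0 ∈ [23/360, 4/45)
j=2 picked index 3: u0 ∈ [-1/45, 23/180)
j=3 picked index 4: u0 ∈ [1/60, 1/6)
j=4 picked index 5: u0 ∈ [1/18, 19/180)
j=5 picked index 7: u0 ∈ [2/45, 11/45)
j=6 picked index 7: u0 ∈ [-1/15, 2/15)
j=7 picked index 8: u0 ∈ [1/45, 2/9)
j=8 picked index 8: u0 ∈ [-4/45, 1/9)
intersection: [23/360, 4/45)

23/360 4/45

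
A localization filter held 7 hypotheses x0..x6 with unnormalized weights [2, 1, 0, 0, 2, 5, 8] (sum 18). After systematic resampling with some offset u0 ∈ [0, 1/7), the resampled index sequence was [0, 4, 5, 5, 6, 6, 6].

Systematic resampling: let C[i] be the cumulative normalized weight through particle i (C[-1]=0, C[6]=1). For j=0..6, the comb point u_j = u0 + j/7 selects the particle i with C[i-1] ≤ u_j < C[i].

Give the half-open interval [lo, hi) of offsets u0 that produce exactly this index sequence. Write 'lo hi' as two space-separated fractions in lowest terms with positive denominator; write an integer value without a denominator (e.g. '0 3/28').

C = [1/9, 1/6, 1/6, 1/6, 5/18, 5/9, 1]
j=0 picked index 0: u0 ∈ [0, 1/9)
j=1 picked index 4: u0 ∈ [1/42, 17/126)
j=2 picked index 5: u0 ∈ [-1/126, 17/63)
j=3 picked index 5: u0 ∈ [-19/126, 8/63)
j=4 picked index 6: u0 ∈ [-1/63, 3/7)
j=5 picked index 6: u0 ∈ [-10/63, 2/7)
j=6 picked index 6: u0 ∈ [-19/63, 1/7)
intersection: [1/42, 1/9)

1/42 1/9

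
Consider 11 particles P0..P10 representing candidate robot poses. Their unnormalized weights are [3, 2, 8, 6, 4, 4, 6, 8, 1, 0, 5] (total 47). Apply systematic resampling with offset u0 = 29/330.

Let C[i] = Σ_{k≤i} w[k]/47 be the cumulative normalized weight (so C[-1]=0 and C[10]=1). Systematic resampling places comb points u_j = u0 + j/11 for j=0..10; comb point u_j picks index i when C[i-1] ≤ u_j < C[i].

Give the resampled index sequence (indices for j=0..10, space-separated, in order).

C = [3/47, 5/47, 13/47, 19/47, 23/47, 27/47, 33/47, 41/47, 42/47, 42/47, 1]
j=0: u_0=29/330 ∈ [3/47, 5/47) → index 1
j=1: u_1=59/330 ∈ [5/47, 13/47) → index 2
j=2: u_2=89/330 ∈ [5/47, 13/47) → index 2
j=3: u_3=119/330 ∈ [13/47, 19/47) → index 3
j=4: u_4=149/330 ∈ [19/47, 23/47) → index 4
j=5: u_5=179/330 ∈ [23/47, 27/47) → index 5
j=6: u_6=19/30 ∈ [27/47, 33/47) → index 6
j=7: u_7=239/330 ∈ [33/47, 41/47) → index 7
j=8: u_8=269/330 ∈ [33/47, 41/47) → index 7
j=9: u_9=299/330 ∈ [42/47, 1) → index 10
j=10: u_10=329/330 ∈ [42/47, 1) → index 10

1 2 2 3 4 5 6 7 7 10 10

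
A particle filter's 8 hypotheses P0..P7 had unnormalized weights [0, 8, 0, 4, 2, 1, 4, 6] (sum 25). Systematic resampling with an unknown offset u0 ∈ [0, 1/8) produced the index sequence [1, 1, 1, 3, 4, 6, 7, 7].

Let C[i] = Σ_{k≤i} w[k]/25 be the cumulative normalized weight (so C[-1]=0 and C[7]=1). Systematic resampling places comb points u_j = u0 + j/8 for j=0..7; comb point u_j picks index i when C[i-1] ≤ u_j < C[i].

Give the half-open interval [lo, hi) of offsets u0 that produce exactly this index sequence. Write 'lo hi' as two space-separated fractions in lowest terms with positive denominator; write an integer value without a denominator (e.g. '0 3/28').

1/100 3/50

C = [0, 8/25, 8/25, 12/25, 14/25, 3/5, 19/25, 1]
j=0 picked index 1: u0 ∈ [0, 8/25)
j=1 picked index 1: u0 ∈ [-1/8, 39/200)
j=2 picked index 1: u0 ∈ [-1/4, 7/100)
j=3 picked index 3: u0 ∈ [-11/200, 21/200)
j=4 picked index 4: u0 ∈ [-1/50, 3/50)
j=5 picked index 6: u0 ∈ [-1/40, 27/200)
j=6 picked index 7: u0 ∈ [1/100, 1/4)
j=7 picked index 7: u0 ∈ [-23/200, 1/8)
intersection: [1/100, 3/50)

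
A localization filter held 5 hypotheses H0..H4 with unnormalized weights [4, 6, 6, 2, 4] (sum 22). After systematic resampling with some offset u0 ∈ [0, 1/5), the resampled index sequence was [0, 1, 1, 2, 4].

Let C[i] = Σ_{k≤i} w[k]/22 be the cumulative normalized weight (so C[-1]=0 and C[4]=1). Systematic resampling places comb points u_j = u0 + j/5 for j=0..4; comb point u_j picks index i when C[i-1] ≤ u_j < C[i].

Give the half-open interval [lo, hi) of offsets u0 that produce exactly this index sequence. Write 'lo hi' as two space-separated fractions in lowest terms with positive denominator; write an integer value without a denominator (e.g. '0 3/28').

C = [2/11, 5/11, 8/11, 9/11, 1]
j=0 picked index 0: u0 ∈ [0, 2/11)
j=1 picked index 1: u0 ∈ [-1/55, 14/55)
j=2 picked index 1: u0 ∈ [-12/55, 3/55)
j=3 picked index 2: u0 ∈ [-8/55, 7/55)
j=4 picked index 4: u0 ∈ [1/55, 1/5)
intersection: [1/55, 3/55)

1/55 3/55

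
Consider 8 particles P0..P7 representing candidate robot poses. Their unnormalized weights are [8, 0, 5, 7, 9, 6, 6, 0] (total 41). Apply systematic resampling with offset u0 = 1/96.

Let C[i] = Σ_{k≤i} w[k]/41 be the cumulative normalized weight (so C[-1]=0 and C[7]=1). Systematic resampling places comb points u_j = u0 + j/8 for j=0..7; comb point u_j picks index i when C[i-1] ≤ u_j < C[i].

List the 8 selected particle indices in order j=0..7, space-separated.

C = [8/41, 8/41, 13/41, 20/41, 29/41, 35/41, 1, 1]
j=0: u_0=1/96 ∈ [0, 8/41) → index 0
j=1: u_1=13/96 ∈ [0, 8/41) → index 0
j=2: u_2=25/96 ∈ [8/41, 13/41) → index 2
j=3: u_3=37/96 ∈ [13/41, 20/41) → index 3
j=4: u_4=49/96 ∈ [20/41, 29/41) → index 4
j=5: u_5=61/96 ∈ [20/41, 29/41) → index 4
j=6: u_6=73/96 ∈ [29/41, 35/41) → index 5
j=7: u_7=85/96 ∈ [35/41, 1) → index 6

0 0 2 3 4 4 5 6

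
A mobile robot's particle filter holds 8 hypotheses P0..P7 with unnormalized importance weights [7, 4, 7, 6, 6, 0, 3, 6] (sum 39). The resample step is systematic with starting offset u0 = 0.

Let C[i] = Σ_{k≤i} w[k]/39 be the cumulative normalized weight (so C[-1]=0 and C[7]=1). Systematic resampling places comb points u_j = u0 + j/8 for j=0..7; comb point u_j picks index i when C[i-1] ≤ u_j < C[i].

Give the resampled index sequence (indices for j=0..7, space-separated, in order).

C = [7/39, 11/39, 6/13, 8/13, 10/13, 10/13, 11/13, 1]
j=0: u_0=0 ∈ [0, 7/39) → index 0
j=1: u_1=1/8 ∈ [0, 7/39) → index 0
j=2: u_2=1/4 ∈ [7/39, 11/39) → index 1
j=3: u_3=3/8 ∈ [11/39, 6/13) → index 2
j=4: u_4=1/2 ∈ [6/13, 8/13) → index 3
j=5: u_5=5/8 ∈ [8/13, 10/13) → index 4
j=6: u_6=3/4 ∈ [8/13, 10/13) → index 4
j=7: u_7=7/8 ∈ [11/13, 1) → index 7

0 0 1 2 3 4 4 7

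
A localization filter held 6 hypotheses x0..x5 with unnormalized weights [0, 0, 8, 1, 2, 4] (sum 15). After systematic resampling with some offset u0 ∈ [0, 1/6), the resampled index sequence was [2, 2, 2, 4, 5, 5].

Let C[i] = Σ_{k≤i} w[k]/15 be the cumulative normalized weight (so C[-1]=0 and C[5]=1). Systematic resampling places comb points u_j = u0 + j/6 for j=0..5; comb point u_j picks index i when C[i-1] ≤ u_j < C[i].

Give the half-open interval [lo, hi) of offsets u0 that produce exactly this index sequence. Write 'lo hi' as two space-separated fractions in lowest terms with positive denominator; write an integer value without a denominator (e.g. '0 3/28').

C = [0, 0, 8/15, 3/5, 11/15, 1]
j=0 picked index 2: u0 ∈ [0, 8/15)
j=1 picked index 2: u0 ∈ [-1/6, 11/30)
j=2 picked index 2: u0 ∈ [-1/3, 1/5)
j=3 picked index 4: u0 ∈ [1/10, 7/30)
j=4 picked index 5: u0 ∈ [1/15, 1/3)
j=5 picked index 5: u0 ∈ [-1/10, 1/6)
intersection: [1/10, 1/6)

1/10 1/6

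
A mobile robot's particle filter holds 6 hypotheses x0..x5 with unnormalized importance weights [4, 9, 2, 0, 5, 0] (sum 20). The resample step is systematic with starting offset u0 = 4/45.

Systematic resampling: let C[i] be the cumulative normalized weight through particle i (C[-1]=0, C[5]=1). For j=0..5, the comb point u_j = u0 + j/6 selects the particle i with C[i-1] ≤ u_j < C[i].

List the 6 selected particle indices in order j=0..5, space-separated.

C = [1/5, 13/20, 3/4, 3/4, 1, 1]
j=0: u_0=4/45 ∈ [0, 1/5) → index 0
j=1: u_1=23/90 ∈ [1/5, 13/20) → index 1
j=2: u_2=19/45 ∈ [1/5, 13/20) → index 1
j=3: u_3=53/90 ∈ [1/5, 13/20) → index 1
j=4: u_4=34/45 ∈ [3/4, 1) → index 4
j=5: u_5=83/90 ∈ [3/4, 1) → index 4

0 1 1 1 4 4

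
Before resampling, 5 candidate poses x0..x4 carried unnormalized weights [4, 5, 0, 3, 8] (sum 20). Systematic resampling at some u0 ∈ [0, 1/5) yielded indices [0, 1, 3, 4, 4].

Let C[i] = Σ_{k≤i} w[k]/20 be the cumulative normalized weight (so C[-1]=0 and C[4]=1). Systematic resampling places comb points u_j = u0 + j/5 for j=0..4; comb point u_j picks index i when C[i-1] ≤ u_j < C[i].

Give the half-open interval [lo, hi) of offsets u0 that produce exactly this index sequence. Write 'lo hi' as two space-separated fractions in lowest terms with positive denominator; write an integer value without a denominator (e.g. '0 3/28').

C = [1/5, 9/20, 9/20, 3/5, 1]
j=0 picked index 0: u0 ∈ [0, 1/5)
j=1 picked index 1: u0 ∈ [0, 1/4)
j=2 picked index 3: u0 ∈ [1/20, 1/5)
j=3 picked index 4: u0 ∈ [0, 2/5)
j=4 picked index 4: u0 ∈ [-1/5, 1/5)
intersection: [1/20, 1/5)

1/20 1/5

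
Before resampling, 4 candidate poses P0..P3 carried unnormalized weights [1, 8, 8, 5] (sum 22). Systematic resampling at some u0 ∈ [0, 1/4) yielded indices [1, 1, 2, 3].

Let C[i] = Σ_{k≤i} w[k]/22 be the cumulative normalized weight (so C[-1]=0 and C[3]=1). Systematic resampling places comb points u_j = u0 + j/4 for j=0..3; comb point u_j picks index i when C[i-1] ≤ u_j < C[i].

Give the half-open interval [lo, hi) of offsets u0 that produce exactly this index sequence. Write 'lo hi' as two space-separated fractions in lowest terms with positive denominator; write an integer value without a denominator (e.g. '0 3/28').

C = [1/22, 9/22, 17/22, 1]
j=0 picked index 1: u0 ∈ [1/22, 9/22)
j=1 picked index 1: u0 ∈ [-9/44, 7/44)
j=2 picked index 2: u0 ∈ [-1/11, 3/11)
j=3 picked index 3: u0 ∈ [1/44, 1/4)
intersection: [1/22, 7/44)

1/22 7/44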